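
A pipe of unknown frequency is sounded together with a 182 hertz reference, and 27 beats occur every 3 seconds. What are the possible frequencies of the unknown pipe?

173 Hz or 191 Hz

Beat frequency = 27/3 = 9 Hz.
|f − 182| = 9, so f = 182 ± 9.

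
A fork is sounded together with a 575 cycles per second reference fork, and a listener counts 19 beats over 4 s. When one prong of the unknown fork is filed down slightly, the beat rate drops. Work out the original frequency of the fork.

Beat frequency = 19/4 = 4.75 Hz.
|f − 575| = 4.75, so the fork was at either 570.25 Hz or 579.75 Hz.
Filing a prong removes mass and raises the fork's frequency; the adjustment raises the fork's frequency.
The beat rate fell, so the adjustment moved the fork toward 575 Hz — it must have started below the reference.

570.25 Hz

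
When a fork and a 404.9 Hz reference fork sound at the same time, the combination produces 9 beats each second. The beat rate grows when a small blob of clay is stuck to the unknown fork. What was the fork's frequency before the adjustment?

395.9 Hz

|f − 404.9| = 9, so the fork was at either 395.9 Hz or 413.9 Hz.
Adding mass to a fork lowers its frequency; the adjustment lowers the fork's frequency.
The beat rate rose, so the adjustment moved the fork further from 404.9 Hz — it was already below the reference.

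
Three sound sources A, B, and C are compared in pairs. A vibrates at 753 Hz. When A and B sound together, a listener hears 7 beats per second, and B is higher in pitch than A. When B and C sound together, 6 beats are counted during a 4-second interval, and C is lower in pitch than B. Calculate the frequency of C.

758.5 Hz

B is above A, so f_B = 753 + 7 = 760 Hz.
B–C: Beat frequency = 6/4 = 1.5 Hz.
C is below B, so f_C = 760 − 1.5 = 758.5 Hz.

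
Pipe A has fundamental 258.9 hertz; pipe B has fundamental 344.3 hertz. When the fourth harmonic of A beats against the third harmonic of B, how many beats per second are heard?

Fourth harmonic of the first: 4·258.9 = 1035.6 Hz.
Third harmonic of the second: 3·344.3 = 1032.9 Hz.
f_beat = |1035.6 − 1032.9| = 2.7 Hz.

2.7 Hz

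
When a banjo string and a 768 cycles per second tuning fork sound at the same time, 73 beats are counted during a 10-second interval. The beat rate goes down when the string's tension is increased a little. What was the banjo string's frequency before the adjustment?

Beat frequency = 73/10 = 7.3 Hz.
|f − 768| = 7.3, so the banjo string was at either 760.7 Hz or 775.3 Hz.
Higher tension means higher frequency; the adjustment raises the banjo string's frequency.
The beat rate fell, so the adjustment moved the banjo string toward 768 Hz — it must have started below the reference.

760.7 Hz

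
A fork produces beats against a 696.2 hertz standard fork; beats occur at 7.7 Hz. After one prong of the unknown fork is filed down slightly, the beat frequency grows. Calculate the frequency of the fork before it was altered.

703.9 Hz

|f − 696.2| = 7.7, so the fork was at either 688.5 Hz or 703.9 Hz.
Filing a prong removes mass and raises the fork's frequency; the adjustment raises the fork's frequency.
The beat rate rose, so the adjustment moved the fork further from 696.2 Hz — it was already above the reference.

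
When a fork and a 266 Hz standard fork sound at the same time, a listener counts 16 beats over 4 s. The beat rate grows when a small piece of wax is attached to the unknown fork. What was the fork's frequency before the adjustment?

262 Hz

Beat frequency = 16/4 = 4 Hz.
|f − 266| = 4, so the fork was at either 262 Hz or 270 Hz.
Loading a fork with wax lowers its frequency; the adjustment lowers the fork's frequency.
The beat rate rose, so the adjustment moved the fork further from 266 Hz — it was already below the reference.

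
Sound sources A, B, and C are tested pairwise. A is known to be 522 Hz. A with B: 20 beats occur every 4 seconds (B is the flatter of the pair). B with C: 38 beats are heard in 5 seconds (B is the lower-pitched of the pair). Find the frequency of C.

A–B: Beat frequency = 20/4 = 5 Hz.
B is below A, so f_B = 522 − 5 = 517 Hz.
B–C: Beat frequency = 38/5 = 7.6 Hz.
C is above B, so f_C = 517 + 7.6 = 524.6 Hz.

524.6 Hz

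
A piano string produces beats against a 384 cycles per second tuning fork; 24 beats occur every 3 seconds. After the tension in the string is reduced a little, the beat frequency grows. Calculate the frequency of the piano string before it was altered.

Beat frequency = 24/3 = 8 Hz.
|f − 384| = 8, so the piano string was at either 376 Hz or 392 Hz.
Lower tension means lower frequency; the adjustment lowers the piano string's frequency.
The beat rate rose, so the adjustment moved the piano string further from 384 Hz — it was already below the reference.

376 Hz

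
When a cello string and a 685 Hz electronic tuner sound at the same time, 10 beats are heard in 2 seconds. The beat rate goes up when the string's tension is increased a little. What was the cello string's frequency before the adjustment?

690 Hz

Beat frequency = 10/2 = 5 Hz.
|f − 685| = 5, so the cello string was at either 680 Hz or 690 Hz.
Higher tension means higher frequency; the adjustment raises the cello string's frequency.
The beat rate rose, so the adjustment moved the cello string further from 685 Hz — it was already above the reference.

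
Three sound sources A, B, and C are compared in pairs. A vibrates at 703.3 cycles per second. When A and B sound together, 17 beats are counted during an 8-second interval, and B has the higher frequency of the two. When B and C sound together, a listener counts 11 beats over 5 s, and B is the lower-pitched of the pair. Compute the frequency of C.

A–B: Beat frequency = 17/8 = 2.125 Hz.
B is above A, so f_B = 703.3 + 2.125 = 705.425 Hz.
B–C: Beat frequency = 11/5 = 2.2 Hz.
C is above B, so f_C = 705.425 + 2.2 = 707.625 Hz.

707.625 Hz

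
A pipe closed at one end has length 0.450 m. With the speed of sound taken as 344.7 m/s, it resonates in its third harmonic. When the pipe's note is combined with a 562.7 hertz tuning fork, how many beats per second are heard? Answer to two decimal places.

11.80 Hz

Closed pipe (odd harmonics): f_n = n·v/(4L) = 3·344.7/(4·0.450) = 574.5000 Hz.
f_beat = |574.5000 − 562.7| = 11.80 Hz.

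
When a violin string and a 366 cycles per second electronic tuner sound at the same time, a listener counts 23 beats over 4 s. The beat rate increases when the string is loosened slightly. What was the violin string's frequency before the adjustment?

360.25 Hz

Beat frequency = 23/4 = 5.75 Hz.
|f − 366| = 5.75, so the violin string was at either 360.25 Hz or 371.75 Hz.
Reducing tension lowers a string's frequency; the adjustment lowers the violin string's frequency.
The beat rate rose, so the adjustment moved the violin string further from 366 Hz — it was already below the reference.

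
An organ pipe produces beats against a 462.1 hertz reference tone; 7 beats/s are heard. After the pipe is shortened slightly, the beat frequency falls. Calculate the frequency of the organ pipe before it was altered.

|f − 462.1| = 7, so the organ pipe was at either 455.1 Hz or 469.1 Hz.
A shorter pipe has a higher fundamental; the adjustment raises the organ pipe's frequency.
The beat rate fell, so the adjustment moved the organ pipe toward 462.1 Hz — it must have started below the reference.

455.1 Hz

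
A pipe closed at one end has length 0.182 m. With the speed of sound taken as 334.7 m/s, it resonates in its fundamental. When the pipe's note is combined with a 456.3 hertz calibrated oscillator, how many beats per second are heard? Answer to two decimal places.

Closed pipe (odd harmonics): f_n = n·v/(4L) = 1·334.7/(4·0.182) = 459.7527 Hz.
f_beat = |459.7527 − 456.3| = 3.45 Hz.

3.45 Hz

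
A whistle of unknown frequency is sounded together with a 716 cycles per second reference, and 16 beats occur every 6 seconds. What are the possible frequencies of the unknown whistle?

Beat frequency = 16/6 = 2.6667 Hz.
|f − 716| = 2.6667, so f = 716 ± 2.6667.

713.3333 Hz or 718.6667 Hz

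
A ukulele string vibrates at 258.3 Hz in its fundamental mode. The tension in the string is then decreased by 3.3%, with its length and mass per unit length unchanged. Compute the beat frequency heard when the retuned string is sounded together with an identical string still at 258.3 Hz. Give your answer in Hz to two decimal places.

For a string, f ∝ √T, so the new frequency is 258.3·√0.967 = 254.0023 Hz.
f_beat = |254.0023 − 258.3| = 4.30 Hz.

4.30 Hz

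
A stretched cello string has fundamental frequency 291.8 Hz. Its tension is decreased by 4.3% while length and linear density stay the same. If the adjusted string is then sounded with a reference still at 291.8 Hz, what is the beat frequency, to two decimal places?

For a string, f ∝ √T, so the new frequency is 291.8·√0.957 = 285.4574 Hz.
f_beat = |285.4574 − 291.8| = 6.34 Hz.

6.34 Hz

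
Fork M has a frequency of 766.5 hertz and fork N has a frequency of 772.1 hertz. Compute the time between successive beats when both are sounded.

0.179 s

f_beat = |766.5 − 772.1| = 5.6 Hz.
Beat period T = 1 / f_beat = 1 / 5.6 s.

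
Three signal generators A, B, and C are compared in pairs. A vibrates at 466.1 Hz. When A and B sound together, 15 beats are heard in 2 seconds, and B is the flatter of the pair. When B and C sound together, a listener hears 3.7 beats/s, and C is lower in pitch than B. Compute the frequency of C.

454.9 Hz

A–B: Beat frequency = 15/2 = 7.5 Hz.
B is below A, so f_B = 466.1 − 7.5 = 458.6 Hz.
C is below B, so f_C = 458.6 − 3.7 = 454.9 Hz.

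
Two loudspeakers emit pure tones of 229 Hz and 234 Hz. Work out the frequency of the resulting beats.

The beat frequency equals the magnitude of the frequency difference.
|229 − 234| = 5 Hz.

5 Hz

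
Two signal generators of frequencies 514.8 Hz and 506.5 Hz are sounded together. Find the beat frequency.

Beats arise from superposition of two nearby frequencies; the beat rate is |f₁ − f₂|.
|514.8 − 506.5| = 8.3 Hz.

8.3 Hz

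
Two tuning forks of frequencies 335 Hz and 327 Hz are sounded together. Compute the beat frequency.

8 Hz

The beat frequency equals the magnitude of the frequency difference.
|335 − 327| = 8 Hz.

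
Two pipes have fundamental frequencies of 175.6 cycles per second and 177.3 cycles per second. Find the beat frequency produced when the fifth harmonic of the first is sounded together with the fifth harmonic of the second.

8.5 Hz

Fifth harmonic of the first: 5·175.6 = 878.0 Hz.
Fifth harmonic of the second: 5·177.3 = 886.5 Hz.
f_beat = |878.0 − 886.5| = 8.5 Hz.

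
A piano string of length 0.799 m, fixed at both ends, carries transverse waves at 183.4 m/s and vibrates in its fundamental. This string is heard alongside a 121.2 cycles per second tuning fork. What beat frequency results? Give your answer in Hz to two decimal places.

For a string fixed at both ends, f_n = n·v/(2L) = 1·183.4/(2·0.799) = 114.7685 Hz.
f_beat = |114.7685 − 121.2| = 6.43 Hz.

6.43 Hz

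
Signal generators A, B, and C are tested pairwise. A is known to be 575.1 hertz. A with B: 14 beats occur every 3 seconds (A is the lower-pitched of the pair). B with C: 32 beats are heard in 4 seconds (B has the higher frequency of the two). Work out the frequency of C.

A–B: Beat frequency = 14/3 = 4.6667 Hz.
B is above A, so f_B = 575.1 + 4.6667 = 579.7667 Hz.
B–C: Beat frequency = 32/4 = 8 Hz.
C is below B, so f_C = 579.7667 − 8 = 571.7667 Hz.

571.7667 Hz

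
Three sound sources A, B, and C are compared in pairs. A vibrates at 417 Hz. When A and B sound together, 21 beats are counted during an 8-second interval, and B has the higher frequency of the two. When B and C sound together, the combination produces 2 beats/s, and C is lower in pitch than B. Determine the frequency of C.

417.625 Hz

A–B: Beat frequency = 21/8 = 2.625 Hz.
B is above A, so f_B = 417 + 2.625 = 419.625 Hz.
C is below B, so f_C = 419.625 − 2 = 417.625 Hz.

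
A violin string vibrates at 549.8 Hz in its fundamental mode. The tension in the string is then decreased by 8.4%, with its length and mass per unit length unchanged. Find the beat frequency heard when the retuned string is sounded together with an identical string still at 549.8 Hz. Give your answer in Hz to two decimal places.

For a string, f ∝ √T, so the new frequency is 549.8·√0.916 = 526.2020 Hz.
f_beat = |526.2020 − 549.8| = 23.60 Hz.

23.60 Hz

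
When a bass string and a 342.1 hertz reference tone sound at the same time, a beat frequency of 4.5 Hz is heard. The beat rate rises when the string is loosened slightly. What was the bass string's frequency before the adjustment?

337.6 Hz

|f − 342.1| = 4.5, so the bass string was at either 337.6 Hz or 346.6 Hz.
Reducing tension lowers a string's frequency; the adjustment lowers the bass string's frequency.
The beat rate rose, so the adjustment moved the bass string further from 342.1 Hz — it was already below the reference.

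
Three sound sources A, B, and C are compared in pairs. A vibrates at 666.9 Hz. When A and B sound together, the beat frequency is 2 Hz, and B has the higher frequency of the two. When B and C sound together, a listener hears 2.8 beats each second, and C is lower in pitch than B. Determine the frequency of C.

B is above A, so f_B = 666.9 + 2 = 668.9 Hz.
C is below B, so f_C = 668.9 − 2.8 = 666.1 Hz.

666.1 Hz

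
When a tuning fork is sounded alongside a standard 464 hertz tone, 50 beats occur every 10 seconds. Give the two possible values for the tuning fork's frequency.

459 Hz or 469 Hz

Beat frequency = 50/10 = 5 Hz.
|f − 464| = 5, so f = 464 ± 5.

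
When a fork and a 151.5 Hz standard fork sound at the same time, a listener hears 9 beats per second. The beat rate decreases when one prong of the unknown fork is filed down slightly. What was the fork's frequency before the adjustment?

|f − 151.5| = 9, so the fork was at either 142.5 Hz or 160.5 Hz.
Filing a prong removes mass and raises the fork's frequency; the adjustment raises the fork's frequency.
The beat rate fell, so the adjustment moved the fork toward 151.5 Hz — it must have started below the reference.

142.5 Hz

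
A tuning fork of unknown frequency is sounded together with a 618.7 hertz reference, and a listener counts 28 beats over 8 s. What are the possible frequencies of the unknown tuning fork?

Beat frequency = 28/8 = 3.5 Hz.
|f − 618.7| = 3.5, so f = 618.7 ± 3.5.

615.2 Hz or 622.2 Hz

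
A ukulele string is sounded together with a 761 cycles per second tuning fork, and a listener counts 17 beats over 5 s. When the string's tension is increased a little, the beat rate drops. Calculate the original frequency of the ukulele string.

757.6 Hz

Beat frequency = 17/5 = 3.4 Hz.
|f − 761| = 3.4, so the ukulele string was at either 757.6 Hz or 764.4 Hz.
Higher tension means higher frequency; the adjustment raises the ukulele string's frequency.
The beat rate fell, so the adjustment moved the ukulele string toward 761 Hz — it must have started below the reference.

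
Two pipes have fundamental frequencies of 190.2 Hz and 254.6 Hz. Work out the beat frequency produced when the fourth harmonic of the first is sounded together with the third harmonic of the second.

3.0 Hz

Fourth harmonic of the first: 4·190.2 = 760.8 Hz.
Third harmonic of the second: 3·254.6 = 763.8 Hz.
f_beat = |760.8 − 763.8| = 3.0 Hz.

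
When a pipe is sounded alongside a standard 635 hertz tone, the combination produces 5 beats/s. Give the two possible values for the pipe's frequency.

|f − 635| = 5, so f = 635 ± 5.

630 Hz or 640 Hz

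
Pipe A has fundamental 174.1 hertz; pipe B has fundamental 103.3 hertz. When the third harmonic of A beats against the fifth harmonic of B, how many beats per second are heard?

Third harmonic of the first: 3·174.1 = 522.3 Hz.
Fifth harmonic of the second: 5·103.3 = 516.5 Hz.
f_beat = |522.3 − 516.5| = 5.8 Hz.

5.8 Hz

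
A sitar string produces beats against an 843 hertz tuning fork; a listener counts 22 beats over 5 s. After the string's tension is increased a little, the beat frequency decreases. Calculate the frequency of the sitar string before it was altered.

838.6 Hz

Beat frequency = 22/5 = 4.4 Hz.
|f − 843| = 4.4, so the sitar string was at either 838.6 Hz or 847.4 Hz.
Higher tension means higher frequency; the adjustment raises the sitar string's frequency.
The beat rate fell, so the adjustment moved the sitar string toward 843 Hz — it must have started below the reference.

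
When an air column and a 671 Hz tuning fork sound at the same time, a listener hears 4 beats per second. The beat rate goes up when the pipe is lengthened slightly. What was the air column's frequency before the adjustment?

667 Hz

|f − 671| = 4, so the air column was at either 667 Hz or 675 Hz.
A longer pipe has a lower fundamental; the adjustment lowers the air column's frequency.
The beat rate rose, so the adjustment moved the air column further from 671 Hz — it was already below the reference.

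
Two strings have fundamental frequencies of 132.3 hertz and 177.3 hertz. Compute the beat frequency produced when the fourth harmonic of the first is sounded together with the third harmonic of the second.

Fourth harmonic of the first: 4·132.3 = 529.2 Hz.
Third harmonic of the second: 3·177.3 = 531.9 Hz.
f_beat = |529.2 − 531.9| = 2.7 Hz.

2.7 Hz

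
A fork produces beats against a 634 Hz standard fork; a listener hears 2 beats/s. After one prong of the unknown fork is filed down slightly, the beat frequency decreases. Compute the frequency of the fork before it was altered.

|f − 634| = 2, so the fork was at either 632 Hz or 636 Hz.
Filing a prong removes mass and raises the fork's frequency; the adjustment raises the fork's frequency.
The beat rate fell, so the adjustment moved the fork toward 634 Hz — it must have started below the reference.

632 Hz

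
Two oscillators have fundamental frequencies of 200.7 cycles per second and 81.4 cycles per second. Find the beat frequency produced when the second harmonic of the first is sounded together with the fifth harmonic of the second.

Second harmonic of the first: 2·200.7 = 401.4 Hz.
Fifth harmonic of the second: 5·81.4 = 407.0 Hz.
f_beat = |401.4 − 407.0| = 5.6 Hz.

5.6 Hz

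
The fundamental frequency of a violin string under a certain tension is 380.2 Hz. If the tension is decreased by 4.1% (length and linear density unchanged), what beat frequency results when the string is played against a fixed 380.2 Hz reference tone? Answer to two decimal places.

7.88 Hz

For a string, f ∝ √T, so the new frequency is 380.2·√0.959 = 372.3243 Hz.
f_beat = |372.3243 − 380.2| = 7.88 Hz.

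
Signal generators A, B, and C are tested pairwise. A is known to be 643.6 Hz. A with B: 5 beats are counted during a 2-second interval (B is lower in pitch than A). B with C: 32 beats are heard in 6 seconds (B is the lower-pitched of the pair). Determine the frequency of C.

646.4333 Hz

A–B: Beat frequency = 5/2 = 2.5 Hz.
B is below A, so f_B = 643.6 − 2.5 = 641.1 Hz.
B–C: Beat frequency = 32/6 = 5.3333 Hz.
C is above B, so f_C = 641.1 + 5.3333 = 646.4333 Hz.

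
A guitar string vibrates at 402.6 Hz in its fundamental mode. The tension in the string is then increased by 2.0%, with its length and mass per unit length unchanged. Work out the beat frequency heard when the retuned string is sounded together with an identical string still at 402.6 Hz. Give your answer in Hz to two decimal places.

For a string, f ∝ √T, so the new frequency is 402.6·√1.020 = 406.6061 Hz.
f_beat = |406.6061 − 402.6| = 4.01 Hz.

4.01 Hz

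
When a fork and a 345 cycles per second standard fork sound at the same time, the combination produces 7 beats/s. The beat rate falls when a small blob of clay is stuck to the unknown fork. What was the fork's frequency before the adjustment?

352 Hz

|f − 345| = 7, so the fork was at either 338 Hz or 352 Hz.
Adding mass to a fork lowers its frequency; the adjustment lowers the fork's frequency.
The beat rate fell, so the adjustment moved the fork toward 345 Hz — it must have started above the reference.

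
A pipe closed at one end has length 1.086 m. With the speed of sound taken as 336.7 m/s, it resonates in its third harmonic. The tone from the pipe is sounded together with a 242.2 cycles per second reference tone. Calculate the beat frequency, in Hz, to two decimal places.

Closed pipe (odd harmonics): f_n = n·v/(4L) = 3·336.7/(4·1.086) = 232.5276 Hz.
f_beat = |232.5276 − 242.2| = 9.67 Hz.

9.67 Hz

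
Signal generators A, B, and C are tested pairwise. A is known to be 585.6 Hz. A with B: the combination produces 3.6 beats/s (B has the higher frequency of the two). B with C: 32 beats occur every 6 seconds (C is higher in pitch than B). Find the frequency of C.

B is above A, so f_B = 585.6 + 3.6 = 589.2 Hz.
B–C: Beat frequency = 32/6 = 5.3333 Hz.
C is above B, so f_C = 589.2 + 5.3333 = 594.5333 Hz.

594.5333 Hz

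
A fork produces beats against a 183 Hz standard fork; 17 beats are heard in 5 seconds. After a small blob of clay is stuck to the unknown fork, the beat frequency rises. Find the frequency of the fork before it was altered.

Beat frequency = 17/5 = 3.4 Hz.
|f − 183| = 3.4, so the fork was at either 179.6 Hz or 186.4 Hz.
Adding mass to a fork lowers its frequency; the adjustment lowers the fork's frequency.
The beat rate rose, so the adjustment moved the fork further from 183 Hz — it was already below the reference.

179.6 Hz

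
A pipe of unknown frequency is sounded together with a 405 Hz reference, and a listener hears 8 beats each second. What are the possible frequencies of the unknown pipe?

397 Hz or 413 Hz

|f − 405| = 8, so f = 405 ± 8.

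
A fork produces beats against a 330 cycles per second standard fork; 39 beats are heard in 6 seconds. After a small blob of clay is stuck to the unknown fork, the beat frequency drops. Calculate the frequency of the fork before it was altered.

336.5 Hz

Beat frequency = 39/6 = 6.5 Hz.
|f − 330| = 6.5, so the fork was at either 323.5 Hz or 336.5 Hz.
Adding mass to a fork lowers its frequency; the adjustment lowers the fork's frequency.
The beat rate fell, so the adjustment moved the fork toward 330 Hz — it must have started above the reference.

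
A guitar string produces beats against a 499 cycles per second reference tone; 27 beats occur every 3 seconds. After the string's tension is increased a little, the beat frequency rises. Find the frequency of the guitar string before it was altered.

508 Hz

Beat frequency = 27/3 = 9 Hz.
|f − 499| = 9, so the guitar string was at either 490 Hz or 508 Hz.
Higher tension means higher frequency; the adjustment raises the guitar string's frequency.
The beat rate rose, so the adjustment moved the guitar string further from 499 Hz — it was already above the reference.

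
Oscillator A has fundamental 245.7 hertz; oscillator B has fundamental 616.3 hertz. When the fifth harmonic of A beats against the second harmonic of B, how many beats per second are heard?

4.1 Hz

Fifth harmonic of the first: 5·245.7 = 1228.5 Hz.
Second harmonic of the second: 2·616.3 = 1232.6 Hz.
f_beat = |1228.5 − 1232.6| = 4.1 Hz.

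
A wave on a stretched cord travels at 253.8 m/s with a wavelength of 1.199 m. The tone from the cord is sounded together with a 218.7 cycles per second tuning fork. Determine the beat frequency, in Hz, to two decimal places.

7.02 Hz

Source frequency f = v/λ = 253.8/1.199 = 211.6764 Hz.
f_beat = |211.6764 − 218.7| = 7.02 Hz.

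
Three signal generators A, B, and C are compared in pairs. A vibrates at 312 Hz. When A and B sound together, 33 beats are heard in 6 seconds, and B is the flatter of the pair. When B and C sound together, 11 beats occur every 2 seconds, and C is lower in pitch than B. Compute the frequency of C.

301 Hz

A–B: Beat frequency = 33/6 = 5.5 Hz.
B is below A, so f_B = 312 − 5.5 = 306.5 Hz.
B–C: Beat frequency = 11/2 = 5.5 Hz.
C is below B, so f_C = 306.5 − 5.5 = 301 Hz.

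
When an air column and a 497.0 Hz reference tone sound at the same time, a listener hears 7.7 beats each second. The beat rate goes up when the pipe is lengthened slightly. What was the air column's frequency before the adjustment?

|f − 497.0| = 7.7, so the air column was at either 489.3 Hz or 504.7 Hz.
A longer pipe has a lower fundamental; the adjustment lowers the air column's frequency.
The beat rate rose, so the adjustment moved the air column further from 497.0 Hz — it was already below the reference.

489.3 Hz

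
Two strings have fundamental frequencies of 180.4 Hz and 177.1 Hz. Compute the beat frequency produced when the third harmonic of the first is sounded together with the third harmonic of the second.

9.9 Hz

Third harmonic of the first: 3·180.4 = 541.2 Hz.
Third harmonic of the second: 3·177.1 = 531.3 Hz.
f_beat = |541.2 − 531.3| = 9.9 Hz.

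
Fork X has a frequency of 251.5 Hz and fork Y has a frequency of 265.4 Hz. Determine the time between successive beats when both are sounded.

f_beat = |251.5 − 265.4| = 13.9 Hz.
Beat period T = 1 / f_beat = 1 / 13.9 s.

0.072 s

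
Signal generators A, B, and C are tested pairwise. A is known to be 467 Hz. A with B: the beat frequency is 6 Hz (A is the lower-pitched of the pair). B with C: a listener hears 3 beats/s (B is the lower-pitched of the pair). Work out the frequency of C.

476 Hz

B is above A, so f_B = 467 + 6 = 473 Hz.
C is above B, so f_C = 473 + 3 = 476 Hz.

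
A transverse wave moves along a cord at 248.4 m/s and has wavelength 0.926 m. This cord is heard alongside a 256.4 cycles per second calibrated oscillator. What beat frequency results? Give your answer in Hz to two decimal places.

Source frequency f = v/λ = 248.4/0.926 = 268.2505 Hz.
f_beat = |268.2505 − 256.4| = 11.85 Hz.

11.85 Hz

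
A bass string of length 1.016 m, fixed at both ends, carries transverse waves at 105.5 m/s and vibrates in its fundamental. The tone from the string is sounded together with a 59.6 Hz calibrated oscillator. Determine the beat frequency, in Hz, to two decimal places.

7.68 Hz

For a string fixed at both ends, f_n = n·v/(2L) = 1·105.5/(2·1.016) = 51.9193 Hz.
f_beat = |51.9193 − 59.6| = 7.68 Hz.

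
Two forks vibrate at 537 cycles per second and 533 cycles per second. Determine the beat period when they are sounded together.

f_beat = |537 − 533| = 4 Hz.
Beat period T = 1 / f_beat = 1 / 4 s.

0.250 s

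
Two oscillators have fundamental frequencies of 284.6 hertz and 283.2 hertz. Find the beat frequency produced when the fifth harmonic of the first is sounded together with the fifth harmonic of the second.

7.0 Hz

Fifth harmonic of the first: 5·284.6 = 1423.0 Hz.
Fifth harmonic of the second: 5·283.2 = 1416.0 Hz.
f_beat = |1423.0 − 1416.0| = 7.0 Hz.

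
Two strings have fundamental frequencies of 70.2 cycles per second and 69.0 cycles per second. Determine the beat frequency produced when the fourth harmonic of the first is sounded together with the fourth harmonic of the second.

4.8 Hz

Fourth harmonic of the first: 4·70.2 = 280.8 Hz.
Fourth harmonic of the second: 4·69.0 = 276.0 Hz.
f_beat = |280.8 − 276.0| = 4.8 Hz.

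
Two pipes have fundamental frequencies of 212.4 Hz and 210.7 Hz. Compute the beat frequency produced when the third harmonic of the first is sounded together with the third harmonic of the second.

Third harmonic of the first: 3·212.4 = 637.2 Hz.
Third harmonic of the second: 3·210.7 = 632.1 Hz.
f_beat = |637.2 − 632.1| = 5.1 Hz.

5.1 Hz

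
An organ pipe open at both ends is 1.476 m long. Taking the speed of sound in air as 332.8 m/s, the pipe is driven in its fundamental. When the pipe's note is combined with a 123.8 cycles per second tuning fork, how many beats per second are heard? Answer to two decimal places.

Open pipe: f_n = n·v/(2L) = 1·332.8/(2·1.476) = 112.7371 Hz.
f_beat = |112.7371 − 123.8| = 11.06 Hz.

11.06 Hz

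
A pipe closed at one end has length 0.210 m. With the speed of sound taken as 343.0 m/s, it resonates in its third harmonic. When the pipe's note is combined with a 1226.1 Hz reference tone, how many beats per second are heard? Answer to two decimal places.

1.10 Hz

Closed pipe (odd harmonics): f_n = n·v/(4L) = 3·343.0/(4·0.210) = 1225.0000 Hz.
f_beat = |1225.0000 − 1226.1| = 1.10 Hz.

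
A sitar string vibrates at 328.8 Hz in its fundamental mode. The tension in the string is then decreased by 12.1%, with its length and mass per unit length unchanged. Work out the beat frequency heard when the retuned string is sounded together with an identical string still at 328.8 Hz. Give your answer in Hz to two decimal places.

20.53 Hz

For a string, f ∝ √T, so the new frequency is 328.8·√0.879 = 308.2664 Hz.
f_beat = |308.2664 − 328.8| = 20.53 Hz.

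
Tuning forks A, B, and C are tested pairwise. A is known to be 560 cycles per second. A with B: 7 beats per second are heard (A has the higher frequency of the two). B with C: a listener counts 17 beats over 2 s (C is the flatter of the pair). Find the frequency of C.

B is below A, so f_B = 560 − 7 = 553 Hz.
B–C: Beat frequency = 17/2 = 8.5 Hz.
C is below B, so f_C = 553 − 8.5 = 544.5 Hz.

544.5 Hz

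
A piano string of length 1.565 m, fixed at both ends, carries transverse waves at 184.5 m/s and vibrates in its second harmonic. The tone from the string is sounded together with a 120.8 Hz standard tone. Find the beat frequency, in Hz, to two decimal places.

For a string fixed at both ends, f_n = n·v/(2L) = 2·184.5/(2·1.565) = 117.8914 Hz.
f_beat = |117.8914 − 120.8| = 2.91 Hz.

2.91 Hz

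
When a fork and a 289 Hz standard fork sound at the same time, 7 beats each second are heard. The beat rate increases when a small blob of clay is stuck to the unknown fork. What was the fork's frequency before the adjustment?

282 Hz

|f − 289| = 7, so the fork was at either 282 Hz or 296 Hz.
Adding mass to a fork lowers its frequency; the adjustment lowers the fork's frequency.
The beat rate rose, so the adjustment moved the fork further from 289 Hz — it was already below the reference.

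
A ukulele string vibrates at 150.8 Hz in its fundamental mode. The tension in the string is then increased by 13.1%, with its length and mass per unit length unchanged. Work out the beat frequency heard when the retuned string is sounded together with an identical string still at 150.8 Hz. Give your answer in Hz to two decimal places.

For a string, f ∝ √T, so the new frequency is 150.8·√1.131 = 160.3735 Hz.
f_beat = |160.3735 − 150.8| = 9.57 Hz.

9.57 Hz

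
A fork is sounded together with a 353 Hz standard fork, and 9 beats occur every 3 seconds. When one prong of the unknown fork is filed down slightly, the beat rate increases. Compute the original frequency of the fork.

356 Hz

Beat frequency = 9/3 = 3 Hz.
|f − 353| = 3, so the fork was at either 350 Hz or 356 Hz.
Filing a prong removes mass and raises the fork's frequency; the adjustment raises the fork's frequency.
The beat rate rose, so the adjustment moved the fork further from 353 Hz — it was already above the reference.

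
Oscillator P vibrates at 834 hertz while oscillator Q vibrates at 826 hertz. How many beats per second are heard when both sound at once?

f_beat = |f₁ − f₂|.
|834 − 826| = 8 Hz.

8 Hz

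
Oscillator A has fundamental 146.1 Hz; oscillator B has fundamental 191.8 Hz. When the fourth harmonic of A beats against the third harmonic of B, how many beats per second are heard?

9.0 Hz

Fourth harmonic of the first: 4·146.1 = 584.4 Hz.
Third harmonic of the second: 3·191.8 = 575.4 Hz.
f_beat = |584.4 − 575.4| = 9.0 Hz.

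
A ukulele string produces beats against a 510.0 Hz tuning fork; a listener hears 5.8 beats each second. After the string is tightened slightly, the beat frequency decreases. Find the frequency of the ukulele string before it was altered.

|f − 510.0| = 5.8, so the ukulele string was at either 504.2 Hz or 515.8 Hz.
Increasing tension raises a string's frequency; the adjustment raises the ukulele string's frequency.
The beat rate fell, so the adjustment moved the ukulele string toward 510.0 Hz — it must have started below the reference.

504.2 Hz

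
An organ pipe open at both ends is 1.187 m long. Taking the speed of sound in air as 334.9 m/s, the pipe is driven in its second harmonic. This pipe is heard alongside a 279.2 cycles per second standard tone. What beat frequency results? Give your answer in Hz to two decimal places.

2.94 Hz

Open pipe: f_n = n·v/(2L) = 2·334.9/(2·1.187) = 282.1398 Hz.
f_beat = |282.1398 − 279.2| = 2.94 Hz.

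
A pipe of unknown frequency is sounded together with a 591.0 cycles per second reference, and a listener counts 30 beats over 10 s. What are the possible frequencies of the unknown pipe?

Beat frequency = 30/10 = 3 Hz.
|f − 591.0| = 3, so f = 591.0 ± 3.

588 Hz or 594 Hz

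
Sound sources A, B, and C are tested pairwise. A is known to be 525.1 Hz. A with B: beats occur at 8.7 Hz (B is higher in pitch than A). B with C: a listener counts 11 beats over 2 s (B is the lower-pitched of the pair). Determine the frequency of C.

B is above A, so f_B = 525.1 + 8.7 = 533.8 Hz.
B–C: Beat frequency = 11/2 = 5.5 Hz.
C is above B, so f_C = 533.8 + 5.5 = 539.3 Hz.

539.3 Hz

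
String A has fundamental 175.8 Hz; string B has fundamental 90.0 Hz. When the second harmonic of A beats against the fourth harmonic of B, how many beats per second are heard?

8.4 Hz

Second harmonic of the first: 2·175.8 = 351.6 Hz.
Fourth harmonic of the second: 4·90.0 = 360.0 Hz.
f_beat = |351.6 − 360.0| = 8.4 Hz.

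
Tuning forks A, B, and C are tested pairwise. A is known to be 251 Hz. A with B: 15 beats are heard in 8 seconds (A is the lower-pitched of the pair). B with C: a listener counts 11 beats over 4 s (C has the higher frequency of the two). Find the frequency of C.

255.625 Hz

A–B: Beat frequency = 15/8 = 1.875 Hz.
B is above A, so f_B = 251 + 1.875 = 252.875 Hz.
B–C: Beat frequency = 11/4 = 2.75 Hz.
C is above B, so f_C = 252.875 + 2.75 = 255.625 Hz.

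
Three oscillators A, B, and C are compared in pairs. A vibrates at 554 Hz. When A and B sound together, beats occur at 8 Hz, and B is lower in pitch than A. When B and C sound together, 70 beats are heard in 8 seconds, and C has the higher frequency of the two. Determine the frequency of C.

554.75 Hz

B is below A, so f_B = 554 − 8 = 546 Hz.
B–C: Beat frequency = 70/8 = 8.75 Hz.
C is above B, so f_C = 546 + 8.75 = 554.75 Hz.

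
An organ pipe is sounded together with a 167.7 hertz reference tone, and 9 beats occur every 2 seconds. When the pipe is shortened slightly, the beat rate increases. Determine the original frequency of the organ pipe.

Beat frequency = 9/2 = 4.5 Hz.
|f − 167.7| = 4.5, so the organ pipe was at either 163.2 Hz or 172.2 Hz.
A shorter pipe has a higher fundamental; the adjustment raises the organ pipe's frequency.
The beat rate rose, so the adjustment moved the organ pipe further from 167.7 Hz — it was already above the reference.

172.2 Hz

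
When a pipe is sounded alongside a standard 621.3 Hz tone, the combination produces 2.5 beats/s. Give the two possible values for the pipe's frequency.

|f − 621.3| = 2.5, so f = 621.3 ± 2.5.

618.8 Hz or 623.8 Hz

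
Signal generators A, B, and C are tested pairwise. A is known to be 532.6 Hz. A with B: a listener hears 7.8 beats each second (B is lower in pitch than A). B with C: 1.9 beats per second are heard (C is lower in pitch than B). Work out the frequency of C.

B is below A, so f_B = 532.6 − 7.8 = 524.8 Hz.
C is below B, so f_C = 524.8 − 1.9 = 522.9 Hz.

522.9 Hz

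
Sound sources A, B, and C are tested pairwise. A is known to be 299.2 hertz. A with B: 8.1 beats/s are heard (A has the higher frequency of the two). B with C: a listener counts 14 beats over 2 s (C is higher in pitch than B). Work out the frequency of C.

298.1 Hz

B is below A, so f_B = 299.2 − 8.1 = 291.1 Hz.
B–C: Beat frequency = 14/2 = 7 Hz.
C is above B, so f_C = 291.1 + 7 = 298.1 Hz.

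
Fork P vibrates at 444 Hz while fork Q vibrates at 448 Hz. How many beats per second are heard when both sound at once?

4 Hz

The beat frequency equals the magnitude of the frequency difference.
|444 − 448| = 4 Hz.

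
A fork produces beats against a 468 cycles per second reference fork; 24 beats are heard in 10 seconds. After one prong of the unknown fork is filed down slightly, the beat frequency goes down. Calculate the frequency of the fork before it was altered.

Beat frequency = 24/10 = 2.4 Hz.
|f − 468| = 2.4, so the fork was at either 465.6 Hz or 470.4 Hz.
Filing a prong removes mass and raises the fork's frequency; the adjustment raises the fork's frequency.
The beat rate fell, so the adjustment moved the fork toward 468 Hz — it must have started below the reference.

465.6 Hz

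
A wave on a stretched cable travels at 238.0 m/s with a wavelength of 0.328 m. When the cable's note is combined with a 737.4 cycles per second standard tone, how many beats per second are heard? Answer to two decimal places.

Source frequency f = v/λ = 238.0/0.328 = 725.6098 Hz.
f_beat = |725.6098 − 737.4| = 11.79 Hz.

11.79 Hz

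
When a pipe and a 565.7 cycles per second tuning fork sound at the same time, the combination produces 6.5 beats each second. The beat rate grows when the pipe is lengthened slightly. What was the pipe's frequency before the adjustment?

|f − 565.7| = 6.5, so the pipe was at either 559.2 Hz or 572.2 Hz.
A longer pipe has a lower fundamental; the adjustment lowers the pipe's frequency.
The beat rate rose, so the adjustment moved the pipe further from 565.7 Hz — it was already below the reference.

559.2 Hz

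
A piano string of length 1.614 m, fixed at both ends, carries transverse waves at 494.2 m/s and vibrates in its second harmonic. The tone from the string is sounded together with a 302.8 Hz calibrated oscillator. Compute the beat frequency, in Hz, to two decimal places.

For a string fixed at both ends, f_n = n·v/(2L) = 2·494.2/(2·1.614) = 306.1958 Hz.
f_beat = |306.1958 − 302.8| = 3.40 Hz.

3.40 Hz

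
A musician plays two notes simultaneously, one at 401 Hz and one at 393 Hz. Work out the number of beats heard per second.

8 Hz

The beat frequency equals the magnitude of the frequency difference.
|401 − 393| = 8 Hz.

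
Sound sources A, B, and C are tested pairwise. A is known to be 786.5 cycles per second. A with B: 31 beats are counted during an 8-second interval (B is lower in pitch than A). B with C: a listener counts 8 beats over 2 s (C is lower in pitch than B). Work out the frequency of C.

A–B: Beat frequency = 31/8 = 3.875 Hz.
B is below A, so f_B = 786.5 − 3.875 = 782.625 Hz.
B–C: Beat frequency = 8/2 = 4 Hz.
C is below B, so f_C = 782.625 − 4 = 778.625 Hz.

778.625 Hz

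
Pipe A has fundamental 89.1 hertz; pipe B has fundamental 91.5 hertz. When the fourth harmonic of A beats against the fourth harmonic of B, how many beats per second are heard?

Fourth harmonic of the first: 4·89.1 = 356.4 Hz.
Fourth harmonic of the second: 4·91.5 = 366.0 Hz.
f_beat = |356.4 − 366.0| = 9.6 Hz.

9.6 Hz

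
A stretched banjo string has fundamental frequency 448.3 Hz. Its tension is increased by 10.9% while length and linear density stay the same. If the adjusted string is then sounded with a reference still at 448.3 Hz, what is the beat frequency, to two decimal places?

For a string, f ∝ √T, so the new frequency is 448.3·√1.109 = 472.1006 Hz.
f_beat = |472.1006 − 448.3| = 23.80 Hz.

23.80 Hz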